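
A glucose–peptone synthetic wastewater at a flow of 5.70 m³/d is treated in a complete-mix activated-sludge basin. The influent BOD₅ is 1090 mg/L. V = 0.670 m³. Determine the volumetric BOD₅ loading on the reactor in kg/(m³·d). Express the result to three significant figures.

L_v = Q S₀ / V = 5.70 × 1090 × 10⁻³ / 0.6700 = 9.273 kg/(m³·d).

L_v ≈ 9.27 kg BOD₅/(m³·d)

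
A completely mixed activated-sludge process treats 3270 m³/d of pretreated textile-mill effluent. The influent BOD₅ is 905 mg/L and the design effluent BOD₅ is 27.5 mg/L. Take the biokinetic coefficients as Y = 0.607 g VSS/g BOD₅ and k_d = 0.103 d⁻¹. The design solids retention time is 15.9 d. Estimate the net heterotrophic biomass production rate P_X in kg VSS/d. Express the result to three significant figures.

P_X ≈ 660 kg VSS/d

The observed yield is Y_obs = Y/(1 + k_d·θ_c) = 0.607 / (1 + 0.103 × 15.9) = 0.607 / 2.638 = 0.2301 g VSS per g BOD₅ removed.
Mass of BOD₅ removed per day: Q(S₀ − S) = 3270 × 877.5 g/m³ = 2869 kg/d.
Biomass produced: P_X = Y_obs·Q·ΔS = 0.2301 × 2869 ≈ 660.3 kg VSS/d.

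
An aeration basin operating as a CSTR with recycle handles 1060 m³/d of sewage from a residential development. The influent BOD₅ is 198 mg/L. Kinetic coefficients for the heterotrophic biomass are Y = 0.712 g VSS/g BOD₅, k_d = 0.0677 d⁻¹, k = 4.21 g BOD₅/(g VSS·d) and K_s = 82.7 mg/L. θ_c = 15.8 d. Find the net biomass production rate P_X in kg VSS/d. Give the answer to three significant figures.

From the Monod/SRT balance for a CMAS, S = K_s·(1+k_d θ_c)/[θ_c·(Y k − k_d) − 1] = 82.7 × (1 + 0.0677 × 15.8) / [15.8 × (0.712 × 4.21 − 0.0677) − 1] = 171.2 / 45.29 = 3.779 mg/L.
The observed yield is Y_obs = Y/(1 + k_d·θ_c) = 0.712 / (1 + 0.0677 × 15.8) = 0.712 / 2.070 = 0.3440 g VSS per g BOD₅ removed.
Mass of BOD₅ removed per day: Q(S₀ − S) = 1060 × 194.2 g/m³ = 205.9 kg/d.
Biomass produced: P_X = Y_obs·Q·ΔS = 0.3440 × 205.9 ≈ 70.82 kg VSS/d.

P_X ≈ 70.8 kg VSS/d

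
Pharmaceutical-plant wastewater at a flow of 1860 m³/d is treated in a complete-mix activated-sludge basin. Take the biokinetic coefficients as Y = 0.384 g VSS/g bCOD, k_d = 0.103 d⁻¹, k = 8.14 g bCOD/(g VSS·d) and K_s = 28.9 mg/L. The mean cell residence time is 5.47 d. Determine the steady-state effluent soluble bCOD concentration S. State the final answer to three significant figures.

From the Monod/SRT balance for a CMAS, S = K_s·(1+k_d θ_c)/[θ_c·(Y k − k_d) − 1] = 28.9 × (1 + 0.103 × 5.47) / [5.47 × (0.384 × 8.14 − 0.103) − 1] = 45.18 / 15.53 = 2.909 mg/L.

S ≈ 2.91 mg/L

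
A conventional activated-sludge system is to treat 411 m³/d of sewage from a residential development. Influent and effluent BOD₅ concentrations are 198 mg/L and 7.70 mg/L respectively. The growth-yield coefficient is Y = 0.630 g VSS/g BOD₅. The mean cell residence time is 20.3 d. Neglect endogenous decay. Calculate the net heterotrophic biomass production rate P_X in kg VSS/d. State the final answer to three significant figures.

With endogenous decay neglected, the observed yield equals the true yield: Y_obs = Y = 0.630 g VSS/g BOD₅.
Q·(S₀ − S) = 411 × (198 − 7.70) × 10⁻³ = 78.21 kg/d removed.
So the net sludge growth is P_X = 0.6300 × 78.21 = 49.27 kg VSS/d.

P_X ≈ 49.3 kg VSS/d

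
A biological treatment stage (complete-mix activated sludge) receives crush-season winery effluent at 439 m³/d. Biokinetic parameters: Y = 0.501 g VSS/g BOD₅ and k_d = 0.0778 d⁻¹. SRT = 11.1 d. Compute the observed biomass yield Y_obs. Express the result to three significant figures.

Y_obs ≈ 0.269 g VSS/g BOD₅

Observed yield with endogenous decay: Y_obs = Y / (1 + k_d·θ_c) = 0.501 / (1 + 0.0778 × 11.1) = 0.501 / 1.864 = 0.2688 g VSS/g BOD₅.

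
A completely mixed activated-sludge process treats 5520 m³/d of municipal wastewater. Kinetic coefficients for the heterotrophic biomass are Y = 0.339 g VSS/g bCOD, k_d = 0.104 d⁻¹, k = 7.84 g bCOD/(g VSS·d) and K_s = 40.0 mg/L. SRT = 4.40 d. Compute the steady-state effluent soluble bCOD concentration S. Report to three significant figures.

Effluent substrate depends only on kinetics and SRT: S = K_s(1 + k_d θ_c) / [θ_c(Yk − k_d) − 1] = 40.0 × (1 + 0.104 × 4.40) / [4.40 × (0.339 × 7.84 − 0.104) − 1] = 58.30 / 10.24 = 5.696 mg/L.

S ≈ 5.70 mg/L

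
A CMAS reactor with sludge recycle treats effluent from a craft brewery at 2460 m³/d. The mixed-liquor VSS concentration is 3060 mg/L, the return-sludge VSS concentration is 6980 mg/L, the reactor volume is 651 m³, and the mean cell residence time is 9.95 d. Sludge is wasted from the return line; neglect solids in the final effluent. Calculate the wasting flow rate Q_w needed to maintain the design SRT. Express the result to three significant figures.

Q_w = (V·X)/(θ_c X_r) = 651.0 × 3060 / (9.95 × 6980) = 28.68 m³/d.

Q_w ≈ 28.7 m³/d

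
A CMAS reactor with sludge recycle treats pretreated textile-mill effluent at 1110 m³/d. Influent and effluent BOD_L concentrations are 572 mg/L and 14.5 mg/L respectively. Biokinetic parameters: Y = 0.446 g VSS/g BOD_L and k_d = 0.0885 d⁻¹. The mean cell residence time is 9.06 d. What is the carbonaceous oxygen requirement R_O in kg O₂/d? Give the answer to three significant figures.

Correct the yield for decay: Y_obs = Y/(1 + k_d θ_c) = 0.446 / (1 + 0.0885 × 9.06) = 0.446 / 1.802 = 0.2475.
Q·(S₀ − S) = 1110 × (572 − 14.5) × 10⁻³ = 618.8 kg/d removed.
P_X = Y_obs·Q·(S₀ − S) = 0.2475 × 618.8 = 153.2 kg VSS/d.
R_O = Q·(S₀ − S) − 1.42·P_X = 618.8 − 1.42 × 153.2 = 401.3 kg O₂/d.

R_O ≈ 401 kg O₂/d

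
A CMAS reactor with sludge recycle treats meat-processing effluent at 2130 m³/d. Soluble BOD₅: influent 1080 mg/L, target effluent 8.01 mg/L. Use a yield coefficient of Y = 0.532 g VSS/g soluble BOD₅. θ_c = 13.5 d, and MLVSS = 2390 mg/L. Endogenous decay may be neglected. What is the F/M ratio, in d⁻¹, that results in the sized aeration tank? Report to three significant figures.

With k_d = 0 the design equation reduces to V = Y Q (S₀−S) θ_c / X = 0.532 × 2130 × (1080 − 8.01) × 13.5 / 2390 = 6861 m³.
F/M = applied load / biomass = Q·S₀/(V·X) = 2130 × 1080 / (6861 × 2390) = 0.1403 d⁻¹.

F/M ≈ 0.140 d⁻¹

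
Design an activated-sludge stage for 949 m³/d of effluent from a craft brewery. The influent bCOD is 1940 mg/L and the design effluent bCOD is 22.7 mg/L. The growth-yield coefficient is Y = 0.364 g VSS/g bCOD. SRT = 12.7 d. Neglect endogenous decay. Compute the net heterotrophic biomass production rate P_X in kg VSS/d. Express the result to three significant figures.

No decay correction is needed, so Y_obs = Y = 0.364.
Q·(S₀ − S) = 949 × (1940 − 22.7) × 10⁻³ = 1820 kg/d removed.
P_X = Y_obs · Q(S₀ − S) = 0.3640 × 1820 = 662.3 kg VSS/d.

P_X ≈ 662 kg VSS/d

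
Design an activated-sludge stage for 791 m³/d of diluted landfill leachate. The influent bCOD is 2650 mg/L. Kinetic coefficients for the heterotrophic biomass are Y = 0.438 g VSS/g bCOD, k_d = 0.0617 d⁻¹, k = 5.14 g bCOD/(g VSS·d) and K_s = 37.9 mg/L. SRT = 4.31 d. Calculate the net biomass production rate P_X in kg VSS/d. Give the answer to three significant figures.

Effluent substrate depends only on kinetics and SRT: S = K_s(1 + k_d θ_c) / [θ_c(Yk − k_d) − 1] = 37.9 × (1 + 0.0617 × 4.31) / [4.31 × (0.438 × 5.14 − 0.0617) − 1] = 47.98 / 8.437 = 5.687 mg/L.
Correct the yield for decay: Y_obs = Y/(1 + k_d θ_c) = 0.438 / (1 + 0.0617 × 4.31) = 0.438 / 1.266 = 0.3460.
Q·(S₀ − S) = 791 × (2650 − 5.69) × 10⁻³ = 2092 kg/d removed.
P_X = Y_obs · Q(S₀ − S) = 0.3460 × 2092 = 723.7 kg VSS/d.

P_X ≈ 724 kg VSS/d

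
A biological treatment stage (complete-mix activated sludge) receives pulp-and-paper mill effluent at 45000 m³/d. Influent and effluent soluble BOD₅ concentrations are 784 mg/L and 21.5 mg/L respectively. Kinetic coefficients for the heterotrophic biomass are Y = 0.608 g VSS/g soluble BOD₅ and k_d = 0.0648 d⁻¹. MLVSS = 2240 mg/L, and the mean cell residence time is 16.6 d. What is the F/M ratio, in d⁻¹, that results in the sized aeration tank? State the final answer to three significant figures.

F/M ≈ 0.211 d⁻¹

Rearranging the biomass balance for a CMAS with decay, V = Y·Q·ΔS·θ_c / [X·(1+k_d θ_c)] = 0.608 × 45000 × (784 − 21.5) × 16.6 / [2240 × (1 + 0.0648 × 16.6)] = 3.46×10^8 / 4650 = 74483 m³.
F/M = Q·S₀ / (V·X) = 45000 × 784 / (74483 × 2240) = 0.2115 g soluble BOD₅·(g VSS·d)⁻¹.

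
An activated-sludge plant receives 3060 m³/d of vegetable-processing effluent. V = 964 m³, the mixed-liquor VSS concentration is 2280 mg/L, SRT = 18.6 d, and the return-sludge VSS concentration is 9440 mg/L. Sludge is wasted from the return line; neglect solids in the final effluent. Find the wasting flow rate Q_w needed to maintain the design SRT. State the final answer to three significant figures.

θ_c = V·X/(Q_w·X_r) when wasting from the recycle, so Q_w = V·X/(θ_c·X_r) = 964.0 × 2280 / (18.6 × 9440) = 12.52 m³/d.

Q_w ≈ 12.5 m³/d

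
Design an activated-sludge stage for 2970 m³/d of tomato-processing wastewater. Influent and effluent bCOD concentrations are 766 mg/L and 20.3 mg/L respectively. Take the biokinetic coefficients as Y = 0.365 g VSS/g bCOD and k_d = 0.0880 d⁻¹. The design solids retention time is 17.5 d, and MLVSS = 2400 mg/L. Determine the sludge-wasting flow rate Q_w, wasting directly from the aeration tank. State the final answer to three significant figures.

Q_w ≈ 133 m³/d

Rearranging the biomass balance for a CMAS with decay, V = Y·Q·ΔS·θ_c / [X·(1+k_d θ_c)] = 0.365 × 2970 × (766 − 20.3) × 17.5 / [2400 × (1 + 0.0880 × 17.5)] = 1.41×10^7 / 6096 = 2321 m³.
Wasting from the aeration tank: Q_w = V / θ_c = 2321 / 17.5 = 132.6 m³/d.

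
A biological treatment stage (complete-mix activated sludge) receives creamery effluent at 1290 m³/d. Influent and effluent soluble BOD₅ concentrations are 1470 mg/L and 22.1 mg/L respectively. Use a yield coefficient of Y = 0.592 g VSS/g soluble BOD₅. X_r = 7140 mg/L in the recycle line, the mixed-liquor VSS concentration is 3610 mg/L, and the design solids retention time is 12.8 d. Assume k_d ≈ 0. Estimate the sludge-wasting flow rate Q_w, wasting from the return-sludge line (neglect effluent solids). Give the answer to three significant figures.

Q_w ≈ 155 m³/d

With k_d = 0 the design equation reduces to V = Y Q (S₀−S) θ_c / X = 0.592 × 1290 × (1470 − 22.1) × 12.8 / 3610 = 3921 m³.
Q_w = (V·X)/(θ_c X_r) = 3921 × 3610 / (12.8 × 7140) = 154.9 m³/d.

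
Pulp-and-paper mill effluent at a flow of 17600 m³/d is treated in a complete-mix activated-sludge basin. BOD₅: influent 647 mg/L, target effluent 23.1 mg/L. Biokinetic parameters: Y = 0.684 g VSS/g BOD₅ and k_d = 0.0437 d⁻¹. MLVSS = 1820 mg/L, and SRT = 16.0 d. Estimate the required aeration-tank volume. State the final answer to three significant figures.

V ≈ 38900 m³

Steady-state biomass mass balance: V·X·(1 + k_d·θ_c) = Y·Q·(S₀ − S)·θ_c, so V = 0.684 × 17600 × (647 − 23.1) × 16.0 / [1820 × (1 + 0.0437 × 16.0)] = 1.2×10^8 / 3093 = 38859 m³.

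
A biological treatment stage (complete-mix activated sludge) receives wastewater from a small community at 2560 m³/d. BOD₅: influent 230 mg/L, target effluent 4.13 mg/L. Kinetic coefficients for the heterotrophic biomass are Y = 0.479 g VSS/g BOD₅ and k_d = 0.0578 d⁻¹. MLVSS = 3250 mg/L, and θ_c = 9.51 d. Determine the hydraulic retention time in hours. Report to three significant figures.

τ ≈ 4.90 h

Steady-state biomass mass balance: V·X·(1 + k_d·θ_c) = Y·Q·(S₀ − S)·θ_c, so V = 0.479 × 2560 × (230 − 4.13) × 9.51 / [3250 × (1 + 0.0578 × 9.51)] = 2.63×10^6 / 5036 = 523.0 m³.
Hydraulic retention time τ = V/Q = 523.0 / 2560 = 0.2043 d = 4.903 h.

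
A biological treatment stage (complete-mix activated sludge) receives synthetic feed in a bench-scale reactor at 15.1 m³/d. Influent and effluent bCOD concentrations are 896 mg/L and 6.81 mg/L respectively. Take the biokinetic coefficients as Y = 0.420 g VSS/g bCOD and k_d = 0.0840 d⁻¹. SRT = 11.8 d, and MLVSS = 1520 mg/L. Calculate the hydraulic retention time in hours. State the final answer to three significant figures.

Rearranging the biomass balance for a CMAS with decay, V = Y·Q·ΔS·θ_c / [X·(1+k_d θ_c)] = 0.420 × 15.1 × (896 − 6.81) × 11.8 / [1520 × (1 + 0.0840 × 11.8)] = 6.65×10^4 / 3027 = 21.99 m³.
τ = V/Q = 21.99/15.1 = 1.456 d, or 34.94 h.

τ ≈ 34.9 h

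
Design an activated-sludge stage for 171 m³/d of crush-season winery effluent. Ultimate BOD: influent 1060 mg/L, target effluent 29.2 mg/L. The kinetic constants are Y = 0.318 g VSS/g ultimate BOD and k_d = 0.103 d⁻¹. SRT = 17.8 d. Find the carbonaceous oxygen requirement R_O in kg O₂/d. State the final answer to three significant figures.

R_O ≈ 148 kg O₂/d

The observed yield is Y_obs = Y/(1 + k_d·θ_c) = 0.318 / (1 + 0.103 × 17.8) = 0.318 / 2.833 = 0.1122 g VSS per g ultimate BOD removed.
Q·(S₀ − S) = 171 × (1060 − 29.2) × 10⁻³ = 176.3 kg/d removed.
Net sludge production P_X = 0.1122 × 176.3 = 19.78 kg VSS/d.
R_O = Q·ΔS − 1.42 P_X = 176.3 − 28.09 = 148.2 kg O₂/d.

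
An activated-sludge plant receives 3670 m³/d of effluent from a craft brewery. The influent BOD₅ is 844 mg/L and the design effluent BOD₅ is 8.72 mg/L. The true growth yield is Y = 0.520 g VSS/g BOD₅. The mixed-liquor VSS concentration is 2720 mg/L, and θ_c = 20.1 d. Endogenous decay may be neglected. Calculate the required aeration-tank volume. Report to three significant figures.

V ≈ 11800 m³

V·X = Y·Q·ΔS·θ_c gives V = 0.520 × 3670 × (844 − 8.72) × 20.1 / 2720 = 11780 m³.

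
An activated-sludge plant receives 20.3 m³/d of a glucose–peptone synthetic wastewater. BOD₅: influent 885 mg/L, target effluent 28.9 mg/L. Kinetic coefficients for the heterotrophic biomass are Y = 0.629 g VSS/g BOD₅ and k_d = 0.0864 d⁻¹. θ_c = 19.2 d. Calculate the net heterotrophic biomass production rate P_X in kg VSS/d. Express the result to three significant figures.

P_X ≈ 4.11 kg VSS/d

The observed yield is Y_obs = Y/(1 + k_d·θ_c) = 0.629 / (1 + 0.0864 × 19.2) = 0.629 / 2.659 = 0.2366 g VSS per g BOD₅ removed.
Mass of BOD₅ removed per day: Q(S₀ − S) = 20.3 × 856.1 g/m³ = 17.38 kg/d.
Biomass produced: P_X = Y_obs·Q·ΔS = 0.2366 × 17.38 ≈ 4.111 kg VSS/d.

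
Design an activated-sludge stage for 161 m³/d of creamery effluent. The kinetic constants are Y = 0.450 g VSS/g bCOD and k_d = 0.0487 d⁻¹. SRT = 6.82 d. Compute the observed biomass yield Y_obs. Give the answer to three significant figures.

Observed yield with endogenous decay: Y_obs = Y / (1 + k_d·θ_c) = 0.450 / (1 + 0.0487 × 6.82) = 0.450 / 1.332 = 0.3378 g VSS/g bCOD.

Y_obs ≈ 0.338 g VSS/g bCOD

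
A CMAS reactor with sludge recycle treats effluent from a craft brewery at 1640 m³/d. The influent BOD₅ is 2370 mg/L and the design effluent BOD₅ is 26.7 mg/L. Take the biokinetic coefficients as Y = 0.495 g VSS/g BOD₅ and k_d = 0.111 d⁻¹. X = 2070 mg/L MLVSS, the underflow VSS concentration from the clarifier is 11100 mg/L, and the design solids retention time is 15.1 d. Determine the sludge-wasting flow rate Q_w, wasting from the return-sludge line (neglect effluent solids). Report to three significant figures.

Steady-state biomass mass balance: V·X·(1 + k_d·θ_c) = Y·Q·(S₀ − S)·θ_c, so V = 0.495 × 1640 × (2370 − 26.7) × 15.1 / [2070 × (1 + 0.111 × 15.1)] = 2.87×10^7 / 5540 = 5185 m³.
θ_c = V·X/(Q_w·X_r) when wasting from the recycle, so Q_w = V·X/(θ_c·X_r) = 5185 × 2070 / (15.1 × 11100) = 64.04 m³/d.

Q_w ≈ 64.0 m³/d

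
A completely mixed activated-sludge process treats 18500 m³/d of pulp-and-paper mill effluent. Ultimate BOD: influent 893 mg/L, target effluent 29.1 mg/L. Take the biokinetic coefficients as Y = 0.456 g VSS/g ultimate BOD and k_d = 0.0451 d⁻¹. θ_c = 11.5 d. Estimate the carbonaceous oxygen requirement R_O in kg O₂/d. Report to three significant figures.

Y_obs = Y / (1 + k_d θ_c) = 0.456 / (1 + 0.0451 × 11.5) = 0.456 / 1.519 = 0.3003.
Substrate removed = Q·(S₀ − S) = 18500 m³/d × (893 − 29.1) g/m³ = 1.6×10^7 g/d = 15982 kg/d.
Biomass synthesised: P_X = Y_obs × 15982 = 4799 kg VSS/d.
R_O = Q·(S₀ − S) − 1.42·P_X = 15982 − 1.42 × 4799 = 9168 kg O₂/d.

R_O ≈ 9170 kg O₂/d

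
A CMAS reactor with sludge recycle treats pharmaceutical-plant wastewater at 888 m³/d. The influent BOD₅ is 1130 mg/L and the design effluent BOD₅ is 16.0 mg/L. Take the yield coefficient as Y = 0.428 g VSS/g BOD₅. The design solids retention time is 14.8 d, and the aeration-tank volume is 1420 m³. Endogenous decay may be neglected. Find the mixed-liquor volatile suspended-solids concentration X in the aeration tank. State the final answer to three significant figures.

X ≈ 4410 mg/L

X = Y·Q·ΔS·θ_c / V = 0.428 × 888 × (1130 − 16.0) × 14.8 / 1420 = 4413 mg/L.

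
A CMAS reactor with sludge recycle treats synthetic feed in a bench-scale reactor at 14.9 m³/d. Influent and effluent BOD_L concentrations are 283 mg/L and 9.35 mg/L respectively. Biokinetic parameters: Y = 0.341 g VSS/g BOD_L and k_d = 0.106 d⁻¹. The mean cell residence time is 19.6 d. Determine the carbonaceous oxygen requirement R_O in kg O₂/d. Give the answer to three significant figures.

R_O ≈ 3.44 kg O₂/d

Observed yield with endogenous decay: Y_obs = Y / (1 + k_d·θ_c) = 0.341 / (1 + 0.106 × 19.6) = 0.341 / 3.078 = 0.1108 g VSS/g BOD_L.
Substrate removed = Q·(S₀ − S) = 14.9 m³/d × (283 − 9.35) g/m³ = 4.08×10^3 g/d = 4.077 kg/d.
Biomass synthesised: P_X = Y_obs × 4.077 = 0.4518 kg VSS/d.
Carbonaceous O₂ demand = substrate oxidised − cell-mass equivalent = 4.077 − 1.42 × 0.4518 = 3.436 kg O₂/d.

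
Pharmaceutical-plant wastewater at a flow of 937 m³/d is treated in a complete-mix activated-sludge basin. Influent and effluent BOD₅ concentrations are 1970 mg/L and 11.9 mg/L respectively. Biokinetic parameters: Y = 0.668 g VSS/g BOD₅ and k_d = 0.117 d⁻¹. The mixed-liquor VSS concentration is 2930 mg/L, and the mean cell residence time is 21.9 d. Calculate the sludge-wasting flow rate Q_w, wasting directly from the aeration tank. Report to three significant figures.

Q_w ≈ 117 m³/d

Rearranging the biomass balance for a CMAS with decay, V = Y·Q·ΔS·θ_c / [X·(1+k_d θ_c)] = 0.668 × 937 × (1970 − 11.9) × 21.9 / [2930 × (1 + 0.117 × 21.9)] = 2.68×10^7 / 10438 = 2572 m³.
Wasting from the aeration tank: Q_w = V / θ_c = 2572 / 21.9 = 117.4 m³/d.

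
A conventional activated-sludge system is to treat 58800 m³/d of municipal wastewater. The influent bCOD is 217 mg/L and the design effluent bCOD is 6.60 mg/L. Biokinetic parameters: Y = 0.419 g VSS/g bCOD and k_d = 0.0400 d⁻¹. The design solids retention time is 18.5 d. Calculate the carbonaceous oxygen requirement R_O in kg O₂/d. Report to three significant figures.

The observed yield is Y_obs = Y/(1 + k_d·θ_c) = 0.419 / (1 + 0.0400 × 18.5) = 0.419 / 1.740 = 0.2408 g VSS per g bCOD removed.
Mass of bCOD removed per day: Q(S₀ − S) = 58800 × 210.4 g/m³ = 12372 kg/d.
Net sludge production P_X = 0.2408 × 12372 = 2979 kg VSS/d.
Carbonaceous O₂ demand = substrate oxidised − cell-mass equivalent = 12372 − 1.42 × 2979 = 8141 kg O₂/d.

R_O ≈ 8140 kg O₂/d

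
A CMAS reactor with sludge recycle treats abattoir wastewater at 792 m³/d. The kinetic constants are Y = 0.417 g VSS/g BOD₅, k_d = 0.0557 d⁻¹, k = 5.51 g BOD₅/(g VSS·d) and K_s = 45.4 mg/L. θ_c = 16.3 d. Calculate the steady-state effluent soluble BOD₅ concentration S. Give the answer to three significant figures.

Effluent substrate depends only on kinetics and SRT: S = K_s(1 + k_d θ_c) / [θ_c(Yk − k_d) − 1] = 45.4 × (1 + 0.0557 × 16.3) / [16.3 × (0.417 × 5.51 − 0.0557) − 1] = 86.62 / 35.54 = 2.437 mg/L.

S ≈ 2.44 mg/L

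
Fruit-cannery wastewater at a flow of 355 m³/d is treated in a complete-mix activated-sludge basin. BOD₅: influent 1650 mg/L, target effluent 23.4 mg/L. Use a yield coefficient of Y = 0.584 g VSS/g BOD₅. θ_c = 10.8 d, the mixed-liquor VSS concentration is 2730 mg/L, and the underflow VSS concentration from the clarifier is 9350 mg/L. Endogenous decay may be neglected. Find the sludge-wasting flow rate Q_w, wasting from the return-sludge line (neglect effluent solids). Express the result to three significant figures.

Biomass mass balance (decay neglected): V·X = Y·Q·(S₀ − S)·θ_c, so V = 0.584 × 355 × (1650 − 23.4) × 10.8 / 2730 = 1334 m³.
Wasting from the return line (neglecting effluent solids): Q_w = V·X / (θ_c·X_r) = 1334 × 2730 / (10.8 × 9350) = 36.07 m³/d.

Q_w ≈ 36.1 m³/d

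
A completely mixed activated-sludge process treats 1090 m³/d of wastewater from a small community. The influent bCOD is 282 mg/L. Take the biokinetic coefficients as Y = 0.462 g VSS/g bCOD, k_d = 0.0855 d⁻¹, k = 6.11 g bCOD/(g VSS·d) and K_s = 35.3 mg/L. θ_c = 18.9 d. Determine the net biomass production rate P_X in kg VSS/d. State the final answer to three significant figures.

P_X ≈ 53.9 kg VSS/d

Effluent substrate depends only on kinetics and SRT: S = K_s(1 + k_d θ_c) / [θ_c(Yk − k_d) − 1] = 35.3 × (1 + 0.0855 × 18.9) / [18.9 × (0.462 × 6.11 − 0.0855) − 1] = 92.34 / 50.74 = 1.820 mg/L.
Y_obs = Y / (1 + k_d θ_c) = 0.462 / (1 + 0.0855 × 18.9) = 0.462 / 2.616 = 0.1766.
Mass of bCOD removed per day: Q(S₀ − S) = 1090 × 280.2 g/m³ = 305.4 kg/d.
So the net sludge growth is P_X = 0.1766 × 305.4 = 53.94 kg VSS/d.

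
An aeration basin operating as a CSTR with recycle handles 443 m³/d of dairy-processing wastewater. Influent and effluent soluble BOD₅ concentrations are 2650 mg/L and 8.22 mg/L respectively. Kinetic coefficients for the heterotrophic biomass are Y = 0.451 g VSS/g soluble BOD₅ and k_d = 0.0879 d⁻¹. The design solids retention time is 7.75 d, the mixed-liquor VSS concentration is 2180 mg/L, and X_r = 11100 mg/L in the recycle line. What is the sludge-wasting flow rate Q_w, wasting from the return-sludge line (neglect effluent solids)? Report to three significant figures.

From the SRT design equation V = Y Q (S₀−S) θ_c / [X (1 + k_d θ_c)] = 0.451 × 443 × (2650 − 8.22) × 7.75 / [2180 × (1 + 0.0879 × 7.75)] = 4.09×10^6 / 3665 = 1116 m³.
θ_c = V·X/(Q_w·X_r) when wasting from the recycle, so Q_w = V·X/(θ_c·X_r) = 1116 × 2180 / (7.75 × 11100) = 28.28 m³/d.

Q_w ≈ 28.3 m³/d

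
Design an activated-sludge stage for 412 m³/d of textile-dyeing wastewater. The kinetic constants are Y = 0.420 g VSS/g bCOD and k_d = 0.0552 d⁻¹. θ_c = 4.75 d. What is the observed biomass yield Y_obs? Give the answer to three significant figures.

Y_obs ≈ 0.333 g VSS/g bCOD

The observed yield is Y_obs = Y/(1 + k_d·θ_c) = 0.420 / (1 + 0.0552 × 4.75) = 0.420 / 1.262 = 0.3328 g VSS per g bCOD removed.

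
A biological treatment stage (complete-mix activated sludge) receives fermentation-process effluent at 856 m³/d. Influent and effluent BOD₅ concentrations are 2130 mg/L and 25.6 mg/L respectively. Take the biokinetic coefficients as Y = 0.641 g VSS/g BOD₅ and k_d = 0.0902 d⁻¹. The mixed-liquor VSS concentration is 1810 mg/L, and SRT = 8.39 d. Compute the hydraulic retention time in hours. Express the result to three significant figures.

Rearranging the biomass balance for a CMAS with decay, V = Y·Q·ΔS·θ_c / [X·(1+k_d θ_c)] = 0.641 × 856 × (2130 − 25.6) × 8.39 / [1810 × (1 + 0.0902 × 8.39)] = 9.69×10^6 / 3180 = 3047 m³.
τ = V/Q = 3047/856 = 3.559 d, or 85.42 h.

τ ≈ 85.4 h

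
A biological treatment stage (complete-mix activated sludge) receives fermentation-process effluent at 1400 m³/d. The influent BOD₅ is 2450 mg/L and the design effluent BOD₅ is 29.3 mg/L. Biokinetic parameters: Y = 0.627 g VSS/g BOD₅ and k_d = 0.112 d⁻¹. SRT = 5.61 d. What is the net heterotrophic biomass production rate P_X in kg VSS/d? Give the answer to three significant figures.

P_X ≈ 1300 kg VSS/d

Y_obs = Y / (1 + k_d θ_c) = 0.627 / (1 + 0.112 × 5.61) = 0.627 / 1.628 = 0.3851.
Mass of BOD₅ removed per day: Q(S₀ − S) = 1400 × 2421 g/m³ = 3389 kg/d.
Biomass produced: P_X = Y_obs·Q·ΔS = 0.3851 × 3389 ≈ 1305 kg VSS/d.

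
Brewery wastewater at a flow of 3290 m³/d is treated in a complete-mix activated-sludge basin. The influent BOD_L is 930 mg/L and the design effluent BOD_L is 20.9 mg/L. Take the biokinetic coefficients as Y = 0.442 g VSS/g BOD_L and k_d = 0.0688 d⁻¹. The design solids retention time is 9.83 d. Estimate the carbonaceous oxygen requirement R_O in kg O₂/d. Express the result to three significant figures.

R_O ≈ 1870 kg O₂/d

Correct the yield for decay: Y_obs = Y/(1 + k_d θ_c) = 0.442 / (1 + 0.0688 × 9.83) = 0.442 / 1.676 = 0.2637.
ΔS = 930 − 20.9 = 909.1 mg/L, so the substrate removal rate is 3290 × 909.1/1000 = 2991 kg BOD_L/d.
Net sludge production P_X = 0.2637 × 2991 = 788.6 kg VSS/d.
Carbonaceous O₂ demand = substrate oxidised − cell-mass equivalent = 2991 − 1.42 × 788.6 = 1871 kg O₂/d.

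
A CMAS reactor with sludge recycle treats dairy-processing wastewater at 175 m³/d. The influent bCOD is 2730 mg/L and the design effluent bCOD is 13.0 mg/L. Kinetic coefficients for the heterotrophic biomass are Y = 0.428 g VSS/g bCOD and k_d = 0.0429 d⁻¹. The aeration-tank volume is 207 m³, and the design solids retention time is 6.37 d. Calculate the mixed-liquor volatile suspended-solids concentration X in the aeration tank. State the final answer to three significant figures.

From V·X·(1 + k_d·θ_c) = Y·Q·(S₀ − S)·θ_c: X = 0.428 × 175 × (2730 − 13.0) × 6.37 / [207 × (1 + 0.0429 × 6.37)] = 4918 mg/L.

X ≈ 4920 mg/L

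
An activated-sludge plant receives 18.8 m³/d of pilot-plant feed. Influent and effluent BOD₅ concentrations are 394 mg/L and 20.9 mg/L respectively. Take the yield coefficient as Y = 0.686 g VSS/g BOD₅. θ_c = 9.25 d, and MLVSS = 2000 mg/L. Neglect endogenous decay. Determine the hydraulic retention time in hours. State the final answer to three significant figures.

With k_d = 0 the design equation reduces to V = Y Q (S₀−S) θ_c / X = 0.686 × 18.8 × (394 − 20.9) × 9.25 / 2000 = 22.25 m³.
HRT = V/Q = 22.25 m³ / 18.8 m³·d⁻¹ = 1.184 d × 24 = 28.41 h.

τ ≈ 28.4 h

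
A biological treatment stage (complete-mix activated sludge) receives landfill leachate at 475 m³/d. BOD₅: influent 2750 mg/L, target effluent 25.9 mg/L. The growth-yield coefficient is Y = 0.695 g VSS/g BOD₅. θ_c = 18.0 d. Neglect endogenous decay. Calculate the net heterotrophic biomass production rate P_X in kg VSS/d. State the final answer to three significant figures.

With endogenous decay neglected, the observed yield equals the true yield: Y_obs = Y = 0.695 g VSS/g BOD₅.
Q·(S₀ − S) = 475 × (2750 − 25.9) × 10⁻³ = 1294 kg/d removed.
So the net sludge growth is P_X = 0.6950 × 1294 = 899.3 kg VSS/d.

P_X ≈ 899 kg VSS/d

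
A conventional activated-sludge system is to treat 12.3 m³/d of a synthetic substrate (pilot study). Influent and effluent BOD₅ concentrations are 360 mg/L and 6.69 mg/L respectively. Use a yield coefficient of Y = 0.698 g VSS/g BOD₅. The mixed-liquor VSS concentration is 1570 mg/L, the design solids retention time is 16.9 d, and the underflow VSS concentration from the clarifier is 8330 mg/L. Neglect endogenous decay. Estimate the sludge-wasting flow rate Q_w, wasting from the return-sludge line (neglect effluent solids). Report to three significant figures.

Q_w ≈ 0.364 m³/d

Biomass mass balance (decay neglected): V·X = Y·Q·(S₀ − S)·θ_c, so V = 0.698 × 12.3 × (360 − 6.69) × 16.9 / 1570 = 32.65 m³.
Wasting from the return line (neglecting effluent solids): Q_w = V·X / (θ_c·X_r) = 32.65 × 1570 / (16.9 × 8330) = 0.3641 m³/d.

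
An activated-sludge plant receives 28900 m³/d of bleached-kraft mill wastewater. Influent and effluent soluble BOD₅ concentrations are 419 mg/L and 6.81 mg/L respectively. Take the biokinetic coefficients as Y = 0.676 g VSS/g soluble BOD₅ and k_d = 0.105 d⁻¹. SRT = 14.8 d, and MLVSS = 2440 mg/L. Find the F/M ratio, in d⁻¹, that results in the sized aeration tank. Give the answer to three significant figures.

F/M ≈ 0.259 d⁻¹

Steady-state biomass mass balance: V·X·(1 + k_d·θ_c) = Y·Q·(S₀ − S)·θ_c, so V = 0.676 × 28900 × (419 − 6.81) × 14.8 / [2440 × (1 + 0.105 × 14.8)] = 1.19×10^8 / 6232 = 19125 m³.
Food-to-microorganism ratio F/M = Q S₀ / (V X) = 28900 × 419 / (19125 × 2440) = 0.2595 d⁻¹.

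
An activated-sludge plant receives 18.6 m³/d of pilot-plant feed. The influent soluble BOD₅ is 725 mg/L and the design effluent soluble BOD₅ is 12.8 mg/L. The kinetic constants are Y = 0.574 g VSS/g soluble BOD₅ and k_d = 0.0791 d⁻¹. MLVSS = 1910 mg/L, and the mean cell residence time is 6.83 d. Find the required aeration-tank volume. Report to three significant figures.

Rearranging the biomass balance for a CMAS with decay, V = Y·Q·ΔS·θ_c / [X·(1+k_d θ_c)] = 0.574 × 18.6 × (725 − 12.8) × 6.83 / [1910 × (1 + 0.0791 × 6.83)] = 5.19×10^4 / 2942 = 17.65 m³.

V ≈ 17.7 m³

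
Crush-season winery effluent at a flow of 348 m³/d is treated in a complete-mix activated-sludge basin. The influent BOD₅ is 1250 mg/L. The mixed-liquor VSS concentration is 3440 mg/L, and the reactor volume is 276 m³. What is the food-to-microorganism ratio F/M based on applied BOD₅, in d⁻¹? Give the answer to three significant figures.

Food-to-microorganism ratio F/M = Q S₀ / (V X) = 348 × 1250 / (276.0 × 3440) = 0.4582 d⁻¹.

F/M ≈ 0.458 d⁻¹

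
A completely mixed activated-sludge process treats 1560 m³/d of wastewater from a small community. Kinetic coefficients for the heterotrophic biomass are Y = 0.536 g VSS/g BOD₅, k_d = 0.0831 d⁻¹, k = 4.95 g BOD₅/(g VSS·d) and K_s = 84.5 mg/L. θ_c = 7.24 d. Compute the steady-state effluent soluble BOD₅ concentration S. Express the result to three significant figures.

S ≈ 7.69 mg/L

Effluent substrate depends only on kinetics and SRT: S = K_s(1 + k_d θ_c) / [θ_c(Yk − k_d) − 1] = 84.5 × (1 + 0.0831 × 7.24) / [7.24 × (0.536 × 4.95 − 0.0831) − 1] = 135.3 / 17.61 = 7.686 mg/L.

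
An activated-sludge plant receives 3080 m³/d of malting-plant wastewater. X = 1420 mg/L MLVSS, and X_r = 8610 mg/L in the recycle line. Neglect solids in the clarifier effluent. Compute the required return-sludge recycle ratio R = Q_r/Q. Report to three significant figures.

R ≈ 0.197

Mass balance around the secondary clarifier (neglecting effluent solids): R = X / (X_r − X) = 1420 / (8610 − 1420) = 0.1975.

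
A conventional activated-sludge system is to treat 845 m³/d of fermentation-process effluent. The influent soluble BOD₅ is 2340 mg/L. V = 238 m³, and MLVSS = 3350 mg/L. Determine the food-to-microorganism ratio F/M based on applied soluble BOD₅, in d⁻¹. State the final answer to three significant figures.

F/M ≈ 2.48 d⁻¹

F/M = Q·S₀ / (V·X) = 845 × 2340 / (238.0 × 3350) = 2.480 g soluble BOD₅·(g VSS·d)⁻¹.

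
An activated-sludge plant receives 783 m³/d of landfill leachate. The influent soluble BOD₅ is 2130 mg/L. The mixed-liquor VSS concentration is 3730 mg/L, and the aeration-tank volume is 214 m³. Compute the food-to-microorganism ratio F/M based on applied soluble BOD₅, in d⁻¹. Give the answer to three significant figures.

F/M ≈ 2.09 d⁻¹

Food-to-microorganism ratio F/M = Q S₀ / (V X) = 783 × 2130 / (214.0 × 3730) = 2.089 d⁻¹.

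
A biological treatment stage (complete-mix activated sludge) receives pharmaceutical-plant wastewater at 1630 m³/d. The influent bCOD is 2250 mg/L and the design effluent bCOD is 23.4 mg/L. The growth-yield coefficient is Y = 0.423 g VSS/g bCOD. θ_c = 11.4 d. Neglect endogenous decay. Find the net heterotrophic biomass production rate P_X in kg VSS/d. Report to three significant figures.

P_X ≈ 1540 kg VSS/d

Since k_d ≈ 0, Y_obs = Y = 0.423 g VSS/g bCOD.
Substrate removed = Q·(S₀ − S) = 1630 m³/d × (2250 − 23.4) g/m³ = 3.63×10^6 g/d = 3629 kg/d.
Net biomass production P_X = Y_obs × Q·(S₀ − S) = 0.4230 × 3629 = 1535 kg VSS/d.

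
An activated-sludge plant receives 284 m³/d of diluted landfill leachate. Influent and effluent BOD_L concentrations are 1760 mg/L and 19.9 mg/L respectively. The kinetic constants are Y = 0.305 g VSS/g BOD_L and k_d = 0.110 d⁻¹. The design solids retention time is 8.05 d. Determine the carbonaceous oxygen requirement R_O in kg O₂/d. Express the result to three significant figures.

R_O ≈ 381 kg O₂/d

Observed yield with endogenous decay: Y_obs = Y / (1 + k_d·θ_c) = 0.305 / (1 + 0.110 × 8.05) = 0.305 / 1.885 = 0.1618 g VSS/g BOD_L.
Q·(S₀ − S) = 284 × (1760 − 19.9) × 10⁻³ = 494.2 kg/d removed.
Biomass synthesised: P_X = Y_obs × 494.2 = 79.94 kg VSS/d.
R_O = Q·(S₀ − S) − 1.42·P_X = 494.2 − 1.42 × 79.94 = 380.7 kg O₂/d.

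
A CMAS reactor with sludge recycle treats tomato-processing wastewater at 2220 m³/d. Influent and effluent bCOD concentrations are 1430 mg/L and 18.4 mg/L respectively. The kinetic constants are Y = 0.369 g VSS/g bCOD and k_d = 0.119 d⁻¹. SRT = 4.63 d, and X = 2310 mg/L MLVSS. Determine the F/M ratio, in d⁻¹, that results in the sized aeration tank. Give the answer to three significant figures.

Rearranging the biomass balance for a CMAS with decay, V = Y·Q·ΔS·θ_c / [X·(1+k_d θ_c)] = 0.369 × 2220 × (1430 − 18.4) × 4.63 / [2310 × (1 + 0.119 × 4.63)] = 5.35×10^6 / 3583 = 1494 m³.
F/M = Q·S₀ / (V·X) = 2220 × 1430 / (1494 × 2310) = 0.9196 g bCOD·(g VSS·d)⁻¹.

F/M ≈ 0.920 d⁻¹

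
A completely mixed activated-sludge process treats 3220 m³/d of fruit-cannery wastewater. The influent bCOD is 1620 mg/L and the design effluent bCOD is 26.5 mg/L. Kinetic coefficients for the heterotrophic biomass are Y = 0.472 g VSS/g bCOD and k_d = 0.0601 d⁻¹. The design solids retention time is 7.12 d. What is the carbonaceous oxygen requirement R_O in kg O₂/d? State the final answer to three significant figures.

R_O ≈ 2720 kg O₂/d

The observed yield is Y_obs = Y/(1 + k_d·θ_c) = 0.472 / (1 + 0.0601 × 7.12) = 0.472 / 1.428 = 0.3306 g VSS per g bCOD removed.
Mass of bCOD removed per day: Q(S₀ − S) = 3220 × 1594 g/m³ = 5131 kg/d.
Net sludge production P_X = 0.3306 × 5131 = 1696 kg VSS/d.
R_O = Q·ΔS − 1.42 P_X = 5131 − 2408 = 2723 kg O₂/d.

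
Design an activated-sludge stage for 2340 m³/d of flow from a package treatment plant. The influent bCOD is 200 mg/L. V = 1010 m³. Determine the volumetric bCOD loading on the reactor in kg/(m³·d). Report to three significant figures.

L_v ≈ 0.463 kg bCOD/(m³·d)

Volumetric loading L_v = Q·S₀ / V = 2340 × 200 g/m³ / 1010 m³ = 463.4 g/(m³·d) = 0.4634 kg bCOD/(m³·d).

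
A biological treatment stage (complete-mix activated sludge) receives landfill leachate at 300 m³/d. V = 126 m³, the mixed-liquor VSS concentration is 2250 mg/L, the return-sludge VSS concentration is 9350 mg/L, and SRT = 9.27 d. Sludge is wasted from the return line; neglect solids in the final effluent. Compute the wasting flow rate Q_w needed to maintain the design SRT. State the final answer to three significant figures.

Q_w ≈ 3.27 m³/d

θ_c = V·X/(Q_w·X_r) when wasting from the recycle, so Q_w = V·X/(θ_c·X_r) = 126.0 × 2250 / (9.27 × 9350) = 3.271 m³/d.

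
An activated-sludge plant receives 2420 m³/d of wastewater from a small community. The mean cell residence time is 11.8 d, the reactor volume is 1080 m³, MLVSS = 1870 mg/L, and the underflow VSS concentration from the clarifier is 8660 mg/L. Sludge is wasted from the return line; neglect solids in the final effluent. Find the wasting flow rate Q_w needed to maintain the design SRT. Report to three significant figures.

Q_w ≈ 19.8 m³/d

Q_w = (V·X)/(θ_c X_r) = 1080 × 1870 / (11.8 × 8660) = 19.76 m³/d.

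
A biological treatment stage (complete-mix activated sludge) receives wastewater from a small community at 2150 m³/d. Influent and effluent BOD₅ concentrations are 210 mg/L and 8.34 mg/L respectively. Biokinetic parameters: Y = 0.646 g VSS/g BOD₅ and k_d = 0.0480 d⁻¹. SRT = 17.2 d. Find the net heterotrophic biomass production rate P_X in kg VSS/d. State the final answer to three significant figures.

Correct the yield for decay: Y_obs = Y/(1 + k_d θ_c) = 0.646 / (1 + 0.0480 × 17.2) = 0.646 / 1.826 = 0.3539.
ΔS = 210 − 8.34 = 201.7 mg/L, so the substrate removal rate is 2150 × 201.7/1000 = 433.6 kg BOD₅/d.
Net biomass production P_X = Y_obs × Q·(S₀ − S) = 0.3539 × 433.6 = 153.4 kg VSS/d.

P_X ≈ 153 kg VSS/d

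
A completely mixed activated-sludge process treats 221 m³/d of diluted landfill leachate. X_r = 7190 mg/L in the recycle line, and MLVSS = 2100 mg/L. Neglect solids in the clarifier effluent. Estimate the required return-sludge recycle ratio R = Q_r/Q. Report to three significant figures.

R = Q_r/Q = X/(X_r − X) = 2100 / (7190 − 2100) = 0.4126.

R ≈ 0.413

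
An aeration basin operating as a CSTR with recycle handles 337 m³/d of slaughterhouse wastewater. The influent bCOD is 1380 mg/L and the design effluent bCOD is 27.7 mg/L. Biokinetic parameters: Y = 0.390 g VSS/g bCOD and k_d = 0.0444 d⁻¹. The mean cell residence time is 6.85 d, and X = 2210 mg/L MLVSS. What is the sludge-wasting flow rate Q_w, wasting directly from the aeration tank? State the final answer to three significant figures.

Q_w ≈ 61.7 m³/d

Rearranging the biomass balance for a CMAS with decay, V = Y·Q·ΔS·θ_c / [X·(1+k_d θ_c)] = 0.390 × 337 × (1380 − 27.7) × 6.85 / [2210 × (1 + 0.0444 × 6.85)] = 1.22×10^6 / 2882 = 422.4 m³.
Wasting from the aeration tank: Q_w = V / θ_c = 422.4 / 6.85 = 61.67 m³/d.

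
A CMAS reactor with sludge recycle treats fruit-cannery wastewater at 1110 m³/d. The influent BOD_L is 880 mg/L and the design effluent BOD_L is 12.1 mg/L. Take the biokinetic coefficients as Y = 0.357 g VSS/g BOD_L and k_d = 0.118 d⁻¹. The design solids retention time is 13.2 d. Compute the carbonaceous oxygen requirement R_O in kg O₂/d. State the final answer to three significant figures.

R_O ≈ 772 kg O₂/d

Observed yield with endogenous decay: Y_obs = Y / (1 + k_d·θ_c) = 0.357 / (1 + 0.118 × 13.2) = 0.357 / 2.558 = 0.1396 g VSS/g BOD_L.
Substrate removed = Q·(S₀ − S) = 1110 m³/d × (880 − 12.1) g/m³ = 9.63×10^5 g/d = 963.4 kg/d.
Net sludge production P_X = 0.1396 × 963.4 = 134.5 kg VSS/d.
Carbonaceous O₂ demand = substrate oxidised − cell-mass equivalent = 963.4 − 1.42 × 134.5 = 772.4 kg O₂/d.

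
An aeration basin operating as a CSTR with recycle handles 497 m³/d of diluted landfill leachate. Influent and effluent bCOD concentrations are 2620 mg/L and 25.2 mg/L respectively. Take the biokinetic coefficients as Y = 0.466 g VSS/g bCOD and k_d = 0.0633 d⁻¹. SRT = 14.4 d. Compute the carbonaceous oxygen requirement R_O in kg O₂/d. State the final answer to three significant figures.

R_O ≈ 843 kg O₂/d

Y_obs = Y / (1 + k_d θ_c) = 0.466 / (1 + 0.0633 × 14.4) = 0.466 / 1.912 = 0.2438.
ΔS = 2620 − 25.2 = 2595 mg/L, so the substrate removal rate is 497 × 2595/1000 = 1290 kg bCOD/d.
Biomass synthesised: P_X = Y_obs × 1290 = 314.4 kg VSS/d.
Carbonaceous O₂ demand = substrate oxidised − cell-mass equivalent = 1290 − 1.42 × 314.4 = 843.2 kg O₂/d.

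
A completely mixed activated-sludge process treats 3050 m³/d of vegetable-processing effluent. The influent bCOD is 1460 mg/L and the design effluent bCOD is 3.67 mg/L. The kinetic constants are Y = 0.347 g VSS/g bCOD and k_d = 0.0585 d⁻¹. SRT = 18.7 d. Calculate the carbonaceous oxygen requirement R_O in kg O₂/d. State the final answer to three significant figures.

R_O ≈ 3400 kg O₂/d

Observed yield with endogenous decay: Y_obs = Y / (1 + k_d·θ_c) = 0.347 / (1 + 0.0585 × 18.7) = 0.347 / 2.094 = 0.1657 g VSS/g bCOD.
Substrate removed = Q·(S₀ − S) = 3050 m³/d × (1460 − 3.67) g/m³ = 4.44×10^6 g/d = 4442 kg/d.
P_X = Y_obs·Q·(S₀ − S) = 0.1657 × 4442 = 736.1 kg VSS/d.
Carbonaceous O₂ demand = substrate oxidised − cell-mass equivalent = 4442 − 1.42 × 736.1 = 3397 kg O₂/d.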